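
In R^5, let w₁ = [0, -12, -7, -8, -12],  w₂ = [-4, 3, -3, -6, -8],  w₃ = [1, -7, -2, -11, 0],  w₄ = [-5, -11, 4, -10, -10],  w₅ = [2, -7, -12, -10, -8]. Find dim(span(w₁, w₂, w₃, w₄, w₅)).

5

Put the 5×5 matrix [w₁|w₂|w₃|w₄|w₅] into echelon form.
The echelon form has 5 nonzero rows, so the rank is 5.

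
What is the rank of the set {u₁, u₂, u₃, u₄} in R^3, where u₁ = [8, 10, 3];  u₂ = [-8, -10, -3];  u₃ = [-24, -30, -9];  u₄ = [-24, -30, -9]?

rank 1

Form the matrix with u₁, u₂, u₃, u₄ as columns and reduce.
The echelon form has 1 nonzero row, so the rank is 1.
(With 4 elements in a 3-dimensional space the rank is at most 3.)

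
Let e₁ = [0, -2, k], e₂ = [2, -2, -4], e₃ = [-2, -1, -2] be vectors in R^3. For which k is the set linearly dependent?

k = -4

Dependence holds iff the 3×3 matrix [e₁ e₂ e₃] is singular.
Cofactor expansion gives det = -6*k - 24.
Setting this to zero gives k = -4.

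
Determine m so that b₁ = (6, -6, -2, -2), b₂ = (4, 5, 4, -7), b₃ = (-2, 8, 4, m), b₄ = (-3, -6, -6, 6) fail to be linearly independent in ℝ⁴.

Dependence holds iff the 4×4 matrix [b₁ b₂ b₃ b₄] is singular.
The determinant works out to 90*m + 288.
This vanishes exactly when m = -16/5.

m = -16/5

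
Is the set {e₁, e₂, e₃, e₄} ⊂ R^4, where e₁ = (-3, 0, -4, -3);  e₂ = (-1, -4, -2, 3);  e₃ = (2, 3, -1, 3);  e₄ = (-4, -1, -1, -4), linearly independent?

linearly independent

Row-reduce the matrix whose columns are e₁, e₂, e₃, e₄.
The reduction yields 4 nonzero rows, so the rank is 4.
Since rank = 4 (the number of vectors), the set is linearly independent.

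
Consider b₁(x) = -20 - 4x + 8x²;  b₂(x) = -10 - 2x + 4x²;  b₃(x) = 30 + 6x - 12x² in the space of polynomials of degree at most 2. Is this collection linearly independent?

linearly dependent

Write each element as a coordinate vector in ℝ³ using {1, x, x²}.
Place the vectors as rows of a 3×3 matrix and reduce to echelon form.
The reduction yields 1 nonzero row, so the rank is 1.
Since rank 1 < 3, the set is linearly dependent.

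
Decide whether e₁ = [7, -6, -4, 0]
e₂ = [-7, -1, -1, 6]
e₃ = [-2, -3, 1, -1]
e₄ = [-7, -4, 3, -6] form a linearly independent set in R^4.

linearly independent

Row-reduce the matrix whose columns are e₁, e₂, e₃, e₄.
The reduction yields 4 nonzero rows, so the rank is 4.
Since rank = 4 (the number of vectors), the set is linearly independent.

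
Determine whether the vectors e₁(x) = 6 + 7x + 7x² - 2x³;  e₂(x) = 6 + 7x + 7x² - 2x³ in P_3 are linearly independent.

linearly dependent

Write each element as a coordinate vector in ℝ⁴ using {1, x, …, x³}.
Row-reduce the matrix whose columns are e₁, e₂.
The reduction yields 1 nonzero row, so the rank is 1.
Since rank 1 < 2, the set is linearly dependent.
Indeed e₁ - e₂ = 0.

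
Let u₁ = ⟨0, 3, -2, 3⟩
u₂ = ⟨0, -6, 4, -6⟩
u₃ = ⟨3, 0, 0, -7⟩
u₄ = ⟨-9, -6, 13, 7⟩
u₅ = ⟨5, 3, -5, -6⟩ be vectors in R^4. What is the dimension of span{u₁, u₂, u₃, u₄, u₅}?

dim = 3

Put the 4×5 matrix [u₁|u₂|u₃|u₄|u₅] into echelon form.
Reduction leaves 3 leading entries, giving rank 3.
(With 5 elements in a 4-dimensional space the rank is at most 4.)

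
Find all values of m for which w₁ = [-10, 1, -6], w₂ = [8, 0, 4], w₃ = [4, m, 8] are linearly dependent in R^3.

m = -6

The vectors are dependent exactly when the determinant of the matrix with rows w₁, w₂, w₃ vanishes.
Expanding, det = -8*m - 48.
Setting this to zero gives m = -6.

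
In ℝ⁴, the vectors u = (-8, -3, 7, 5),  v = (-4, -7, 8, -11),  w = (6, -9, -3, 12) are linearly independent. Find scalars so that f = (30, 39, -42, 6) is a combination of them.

Set up the augmented matrix [u | v | w | f] and row-reduce.
The system has the unique solution (a₁, a₂, a₃) = (-3, -3, -1).

f = -3u - 3v - w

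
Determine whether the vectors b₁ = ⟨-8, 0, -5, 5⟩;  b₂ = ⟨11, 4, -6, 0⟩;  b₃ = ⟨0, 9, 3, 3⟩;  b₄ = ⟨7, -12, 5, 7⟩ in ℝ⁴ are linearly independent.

Place the vectors as rows of a 4×4 matrix and reduce to echelon form.
The reduction yields 4 nonzero rows, so the rank is 4.
Since rank = 4 (the number of vectors), the set is linearly independent.

linearly independent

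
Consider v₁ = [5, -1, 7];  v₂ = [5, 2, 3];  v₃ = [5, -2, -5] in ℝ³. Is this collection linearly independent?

Place the vectors as rows of a 3×3 matrix and reduce to echelon form.
The reduction yields 3 nonzero rows, so the rank is 3.
Since rank = 3 (the number of vectors), the set is linearly independent.

linearly independent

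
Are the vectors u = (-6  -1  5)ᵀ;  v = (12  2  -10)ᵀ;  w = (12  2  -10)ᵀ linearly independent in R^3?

linearly dependent

Place the vectors as rows of a 3×3 matrix and reduce to echelon form.
The reduction yields 1 nonzero row, so the rank is 1.
Since rank 1 < 3, the set is linearly dependent.
Indeed 2u + v = 0.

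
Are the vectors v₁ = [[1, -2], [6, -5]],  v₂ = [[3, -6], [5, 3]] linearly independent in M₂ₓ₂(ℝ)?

linearly independent

Take coordinates with respect to the standard basis {E₁₁, E₁₂, E₂₁, E₂₂}.
Row-reduce the matrix whose columns are v₁, v₂.
The reduction yields 2 nonzero rows, so the rank is 2.
Since rank = 2 (the number of vectors), the set is linearly independent.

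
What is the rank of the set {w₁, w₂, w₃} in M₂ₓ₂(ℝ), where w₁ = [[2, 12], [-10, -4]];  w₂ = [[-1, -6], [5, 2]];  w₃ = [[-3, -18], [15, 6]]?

Use coordinates relative to {E₁₁, E₁₂, E₂₁, E₂₂}.
Form the matrix with w₁, w₂, w₃ as columns and reduce.
Exactly 1 pivot survives; hence the rank is 1.

rank 1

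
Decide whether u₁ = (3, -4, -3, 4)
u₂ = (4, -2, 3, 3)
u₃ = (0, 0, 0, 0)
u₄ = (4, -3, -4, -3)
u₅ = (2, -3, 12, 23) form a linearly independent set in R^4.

linearly dependent

There are 5 vectors in a 4-dimensional space, so they cannot be linearly independent.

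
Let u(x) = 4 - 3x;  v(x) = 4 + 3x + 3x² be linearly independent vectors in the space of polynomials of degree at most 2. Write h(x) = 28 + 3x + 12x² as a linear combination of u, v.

Work in coordinates with respect to the standard basis {1, x, x²}.
Since u, v are independent, the coefficients expressing h are uniquely determined by a linear system.
The system has the unique solution (c₁, c₂) = (3, 4).

h = 3u + 4v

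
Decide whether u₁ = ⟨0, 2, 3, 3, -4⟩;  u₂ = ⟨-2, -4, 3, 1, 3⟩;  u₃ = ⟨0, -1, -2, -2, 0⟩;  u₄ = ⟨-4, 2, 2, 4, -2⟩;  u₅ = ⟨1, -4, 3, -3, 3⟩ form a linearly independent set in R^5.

The matrix [u₁|u₂|u₃|u₄|u₅] has determinant -494.
A nonzero determinant means the columns are linearly independent.

linearly independent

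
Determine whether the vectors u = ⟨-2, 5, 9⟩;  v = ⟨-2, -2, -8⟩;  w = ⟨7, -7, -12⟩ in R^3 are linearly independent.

Row-reduce the matrix whose columns are u, v, w.
The reduction yields 3 nonzero rows, so the rank is 3.
Since rank = 3 (the number of vectors), the set is linearly independent.

linearly independent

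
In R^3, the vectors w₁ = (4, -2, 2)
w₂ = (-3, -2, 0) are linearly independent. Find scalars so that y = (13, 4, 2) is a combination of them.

y = w₁ - 3w₂

Since w₁, w₂ are independent, the coefficients expressing y are uniquely determined by a linear system.
Back-substitution yields (a₁, a₂) = (1, -3).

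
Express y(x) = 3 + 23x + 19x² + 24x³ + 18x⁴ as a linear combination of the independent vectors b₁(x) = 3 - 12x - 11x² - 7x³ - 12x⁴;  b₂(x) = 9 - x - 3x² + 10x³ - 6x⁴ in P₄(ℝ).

Work in coordinates with respect to the standard basis {1, x, …, x⁴}.
Since b₁, b₂ are independent, the coefficients expressing y are uniquely determined by a linear system.
Row-reducing the augmented matrix gives the unique coefficients (c₁, c₂) = (-2, 1).

y = -2b₁ + b₂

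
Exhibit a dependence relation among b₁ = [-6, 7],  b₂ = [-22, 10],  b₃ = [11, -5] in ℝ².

b₂ + 2b₃ = 0

Solve the homogeneous system with b₁, b₂, b₃ as columns by row-reducing the coefficient matrix.
The free variable yields coefficients (0, 1, 2) (any nonzero multiple also works).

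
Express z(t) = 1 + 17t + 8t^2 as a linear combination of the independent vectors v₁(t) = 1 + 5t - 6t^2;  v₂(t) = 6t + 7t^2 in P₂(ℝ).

Identify each element with its coordinate vector in ℝ³ via {1, t, t^2}.
Set up the augmented matrix [v₁ | v₂ | z] and row-reduce.
Row-reducing the augmented matrix gives the unique coefficients (c₁, c₂) = (1, 2).

z = v₁ + 2v₂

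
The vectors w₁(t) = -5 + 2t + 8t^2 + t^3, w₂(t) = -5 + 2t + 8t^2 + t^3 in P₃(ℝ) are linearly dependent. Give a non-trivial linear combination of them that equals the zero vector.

Write each element as a vector in ℝ⁴ using {1, t, …, t^3}.
Write the vectors as columns of a matrix and find a nonzero vector in its null space.
A generator of the null space is (1, -1).

w₁ - w₂ = 0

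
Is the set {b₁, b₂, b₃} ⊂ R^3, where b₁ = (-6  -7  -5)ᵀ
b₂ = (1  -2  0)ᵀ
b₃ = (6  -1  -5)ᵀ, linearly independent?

linearly independent

Form the 3×3 matrix with these as columns; its determinant is -150.
A nonzero determinant means the columns are linearly independent.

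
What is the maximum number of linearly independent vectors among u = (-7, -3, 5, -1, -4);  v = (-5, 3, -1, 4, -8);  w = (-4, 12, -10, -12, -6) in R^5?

Row-reduce the 3×5 matrix with these as rows.
There are 3 pivot columns, so rank = 3.

3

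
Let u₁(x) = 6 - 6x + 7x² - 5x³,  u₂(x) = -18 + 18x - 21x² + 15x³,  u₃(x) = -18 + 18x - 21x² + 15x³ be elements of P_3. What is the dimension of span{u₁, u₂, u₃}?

1

Pass to coordinate vectors with respect to the basis {1, x, …, x³}.
Row-reduce the 3×4 matrix with these as rows.
There is 1 pivot column, so rank = 1.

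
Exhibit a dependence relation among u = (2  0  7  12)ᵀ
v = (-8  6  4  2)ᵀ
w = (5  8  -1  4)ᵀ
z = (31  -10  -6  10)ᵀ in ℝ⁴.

Solve the homogeneous system with u, v, w, z as columns by row-reducing the coefficient matrix.
A generator of the null space is (1, -3, 1, -1).

u - 3v + w - z = 0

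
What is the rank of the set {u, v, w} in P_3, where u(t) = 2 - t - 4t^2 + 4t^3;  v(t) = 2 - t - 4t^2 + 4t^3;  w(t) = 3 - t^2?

Represent each element by its coordinate vector in ℝ⁴.
Row-reduce the 3×4 matrix with these as rows.
The echelon form has 2 nonzero rows, so the rank is 2.

2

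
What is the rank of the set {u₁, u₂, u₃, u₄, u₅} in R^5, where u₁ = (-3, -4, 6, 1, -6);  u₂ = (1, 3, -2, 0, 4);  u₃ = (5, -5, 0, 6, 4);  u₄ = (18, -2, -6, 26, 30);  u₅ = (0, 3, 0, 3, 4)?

4

Apply Gaussian elimination to the matrix whose rows are u₁, u₂, u₃, u₄, u₅.
There are 4 pivot columns, so rank = 4.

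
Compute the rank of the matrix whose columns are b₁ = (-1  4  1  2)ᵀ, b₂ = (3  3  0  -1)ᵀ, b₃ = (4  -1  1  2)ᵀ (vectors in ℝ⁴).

Form the matrix with b₁, b₂, b₃ as columns and reduce.
There are 3 pivot columns, so rank = 3.

3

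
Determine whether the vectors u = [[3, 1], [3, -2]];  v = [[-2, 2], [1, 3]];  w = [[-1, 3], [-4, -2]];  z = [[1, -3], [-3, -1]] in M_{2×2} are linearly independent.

linearly independent

Take coordinates with respect to the standard basis {E₁₁, E₁₂, E₂₁, E₂₂}.
Row-reduce the matrix whose columns are u, v, w, z.
The reduction yields 4 nonzero rows, so the rank is 4.
Since rank = 4 (the number of vectors), the set is linearly independent.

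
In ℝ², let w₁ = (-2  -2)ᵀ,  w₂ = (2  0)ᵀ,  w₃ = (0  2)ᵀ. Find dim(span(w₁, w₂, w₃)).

2

Form the matrix with w₁, w₂, w₃ as columns and reduce.
There are 2 pivot columns, so rank = 2.
(With 3 elements in a 2-dimensional space the rank is at most 2.)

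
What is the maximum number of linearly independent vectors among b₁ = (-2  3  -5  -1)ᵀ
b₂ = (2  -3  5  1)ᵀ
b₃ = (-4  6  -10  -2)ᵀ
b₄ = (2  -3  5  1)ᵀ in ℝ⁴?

1

Put the 4×4 matrix [b₁|b₂|b₃|b₄] into echelon form.
There is 1 pivot column, so rank = 1.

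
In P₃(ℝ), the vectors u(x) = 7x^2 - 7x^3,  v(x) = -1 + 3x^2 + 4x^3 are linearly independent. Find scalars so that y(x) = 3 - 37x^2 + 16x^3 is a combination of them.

Work in coordinates with respect to the standard basis {1, x, …, x^3}.
Solve the system with u, v as columns and y as the right-hand side.
Back-substitution yields (α₁, α₂) = (-4, -3).

y = -4u - 3v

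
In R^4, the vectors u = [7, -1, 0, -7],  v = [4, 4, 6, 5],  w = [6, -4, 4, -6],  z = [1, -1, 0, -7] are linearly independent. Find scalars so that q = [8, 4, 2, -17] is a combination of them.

Write q = α₁u + … + α₄z and equate components.
The system has the unique solution (α₁, …, α₄) = (1, 1, -1, 3).

q = u + v - w + 3z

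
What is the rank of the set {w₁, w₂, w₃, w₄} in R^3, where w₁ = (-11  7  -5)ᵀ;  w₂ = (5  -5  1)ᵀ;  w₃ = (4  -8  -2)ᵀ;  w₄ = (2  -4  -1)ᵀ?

Apply Gaussian elimination to the matrix whose rows are w₁, w₂, w₃, w₄.
The echelon form has 2 nonzero rows, so the rank is 2.
(With 4 elements in a 3-dimensional space the rank is at most 3.)

2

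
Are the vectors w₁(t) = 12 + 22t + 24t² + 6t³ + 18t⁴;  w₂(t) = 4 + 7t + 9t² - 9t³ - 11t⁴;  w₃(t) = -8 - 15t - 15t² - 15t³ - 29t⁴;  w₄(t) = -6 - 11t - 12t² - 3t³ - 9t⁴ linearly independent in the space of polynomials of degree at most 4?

linearly dependent

Take coordinates with respect to the standard basis {1, t, …, t⁴}.
Place the vectors as rows of a 4×5 matrix and reduce to echelon form.
The reduction yields 2 nonzero rows, so the rank is 2.
Since rank 2 < 4, the set is linearly dependent.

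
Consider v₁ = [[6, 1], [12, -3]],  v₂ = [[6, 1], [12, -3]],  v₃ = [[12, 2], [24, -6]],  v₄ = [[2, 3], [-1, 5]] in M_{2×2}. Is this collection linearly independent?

linearly dependent

Take coordinates with respect to the standard basis {E₁₁, E₁₂, E₂₁, E₂₂}.
Row-reduce the matrix whose columns are v₁, v₂, v₃, v₄.
The reduction yields 2 nonzero rows, so the rank is 2.
Since rank 2 < 4, the set is linearly dependent.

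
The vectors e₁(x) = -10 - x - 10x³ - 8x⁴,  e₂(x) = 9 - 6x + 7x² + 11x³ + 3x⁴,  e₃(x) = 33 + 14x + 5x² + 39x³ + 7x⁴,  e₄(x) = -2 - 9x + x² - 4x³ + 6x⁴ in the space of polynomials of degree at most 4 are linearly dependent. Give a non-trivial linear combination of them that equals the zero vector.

Pass to coordinate vectors relative to the basis {1, x, …, x⁴}.
Write the vectors as columns of a matrix and find a nonzero vector in its null space.
One solution (up to scaling) is (2, -1, 1, 2).

2e₁ - e₂ + e₃ + 2e₄ = 0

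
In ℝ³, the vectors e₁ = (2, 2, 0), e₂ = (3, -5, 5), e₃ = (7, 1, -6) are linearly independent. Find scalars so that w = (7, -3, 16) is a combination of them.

w = 4e₁ + 2e₂ - e₃

Write w = α₁e₁ + … + α₃e₃ and equate components.
Back-substitution yields (α₁, α₂, α₃) = (4, 2, -1).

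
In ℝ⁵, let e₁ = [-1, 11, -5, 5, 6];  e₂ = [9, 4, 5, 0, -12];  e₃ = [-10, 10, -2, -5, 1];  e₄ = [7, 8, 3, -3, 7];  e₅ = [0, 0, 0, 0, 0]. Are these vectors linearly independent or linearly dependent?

linearly dependent

One of the vectors is the zero vector, so the set is linearly dependent.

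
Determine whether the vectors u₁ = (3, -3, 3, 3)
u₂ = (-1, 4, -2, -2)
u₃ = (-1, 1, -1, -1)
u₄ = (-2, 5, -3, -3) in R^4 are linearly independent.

linearly dependent

Row-reduce the matrix whose columns are u₁, u₂, u₃, u₄.
The reduction yields 2 nonzero rows, so the rank is 2.
Since rank 2 < 4, the set is linearly dependent.
Indeed u₁ + 3u₃ = 0.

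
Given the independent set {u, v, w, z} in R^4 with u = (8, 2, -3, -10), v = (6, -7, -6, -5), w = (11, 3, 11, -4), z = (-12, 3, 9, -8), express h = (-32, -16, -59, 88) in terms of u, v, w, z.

h = -3u - 2v - 4w - 4z

Solve the system with u, v, w, z as columns and h as the right-hand side.
The system has the unique solution (c₁, …, c₄) = (-3, -2, -4, -4).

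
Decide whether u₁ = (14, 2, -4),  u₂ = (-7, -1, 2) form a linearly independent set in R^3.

linearly dependent

Place the vectors as rows of a 2×3 matrix and reduce to echelon form.
The reduction yields 1 nonzero row, so the rank is 1.
Since rank 1 < 2, the set is linearly dependent.
Indeed u₁ + 2u₂ = 0.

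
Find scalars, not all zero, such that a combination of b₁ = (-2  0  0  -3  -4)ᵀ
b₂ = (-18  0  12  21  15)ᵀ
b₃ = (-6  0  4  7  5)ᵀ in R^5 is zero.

b₂ - 3b₃ = 0

Write the vectors as columns of a matrix and find a nonzero vector in its null space.
The free variable yields coefficients (0, 1, -3) (any nonzero multiple also works).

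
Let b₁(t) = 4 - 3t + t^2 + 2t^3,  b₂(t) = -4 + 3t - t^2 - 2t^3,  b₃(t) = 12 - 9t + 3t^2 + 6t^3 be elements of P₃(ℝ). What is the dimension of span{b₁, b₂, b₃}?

1

Use coordinates relative to {1, t, …, t^3}.
Form the matrix with b₁, b₂, b₃ as columns and reduce.
The echelon form has 1 nonzero row, so the rank is 1.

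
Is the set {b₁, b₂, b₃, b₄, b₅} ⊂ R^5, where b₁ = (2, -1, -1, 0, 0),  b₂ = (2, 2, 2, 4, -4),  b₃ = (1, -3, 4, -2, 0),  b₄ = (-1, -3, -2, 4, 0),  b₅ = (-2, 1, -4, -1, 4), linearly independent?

linearly independent

The matrix [b₁|b₂|b₃|b₄|b₅] has determinant 568.
A nonzero determinant means the columns are linearly independent.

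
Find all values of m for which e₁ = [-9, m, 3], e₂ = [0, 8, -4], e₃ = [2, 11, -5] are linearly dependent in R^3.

The set is linearly dependent precisely when det[e₁; e₂; e₃] = 0.
The determinant works out to -8*m - 84.
Setting this to zero gives m = -21/2.

m = -21/2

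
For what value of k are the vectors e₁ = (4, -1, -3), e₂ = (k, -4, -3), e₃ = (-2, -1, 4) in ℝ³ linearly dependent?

The vectors are dependent exactly when the determinant of the matrix with rows e₁, e₂, e₃ vanishes.
Expanding, det = 7*k - 58.
Setting this to zero gives k = 58/7.

k = 58/7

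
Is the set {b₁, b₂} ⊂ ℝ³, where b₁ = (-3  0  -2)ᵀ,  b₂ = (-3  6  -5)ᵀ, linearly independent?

Place the vectors as rows of a 2×3 matrix and reduce to echelon form.
The reduction yields 2 nonzero rows, so the rank is 2.
Since rank = 2 (the number of vectors), the set is linearly independent.

linearly independent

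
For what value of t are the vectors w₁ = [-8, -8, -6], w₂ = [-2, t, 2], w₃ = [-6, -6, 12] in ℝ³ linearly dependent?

t = -2

Dependence holds iff the 3×3 matrix [w₁ w₂ w₃] is singular.
Expanding, det = -132*t - 264.
This vanishes exactly when t = -2.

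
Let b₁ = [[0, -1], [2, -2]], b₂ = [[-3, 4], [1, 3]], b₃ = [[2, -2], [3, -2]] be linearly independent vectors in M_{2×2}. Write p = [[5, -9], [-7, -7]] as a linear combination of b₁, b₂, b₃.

p = b₁ - 3b₂ - 2b₃

Take coordinate vectors relative to {E₁₁, E₁₂, E₂₁, E₂₂}.
Write p = c₁b₁ + … + c₃b₃ and equate components.
The system has the unique solution (c₁, c₂, c₃) = (1, -3, -2).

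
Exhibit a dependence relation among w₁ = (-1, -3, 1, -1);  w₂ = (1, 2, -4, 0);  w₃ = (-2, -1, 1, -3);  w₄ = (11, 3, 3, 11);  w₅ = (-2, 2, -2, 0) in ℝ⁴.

Set up α₁w₁ + … + α₅w₅ = 0 and solve the homogeneous system.
A generator of the null space is (2, 1, 3, 1, 2).

2w₁ + w₂ + 3w₃ + w₄ + 2w₅ = 0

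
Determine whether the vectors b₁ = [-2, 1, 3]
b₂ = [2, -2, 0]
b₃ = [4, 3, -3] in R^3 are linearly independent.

Place the vectors as rows of a 3×3 matrix and reduce to echelon form.
The reduction yields 3 nonzero rows, so the rank is 3.
Since rank = 3 (the number of vectors), the set is linearly independent.

linearly independent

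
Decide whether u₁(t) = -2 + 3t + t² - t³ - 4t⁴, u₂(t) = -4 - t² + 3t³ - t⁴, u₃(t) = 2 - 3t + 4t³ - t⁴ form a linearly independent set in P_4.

linearly independent

Write each element as a coordinate vector in ℝ⁵ using {1, t, …, t⁴}.
Row-reduce the matrix whose columns are u₁, u₂, u₃.
The reduction yields 3 nonzero rows, so the rank is 3.
Since rank = 3 (the number of vectors), the set is linearly independent.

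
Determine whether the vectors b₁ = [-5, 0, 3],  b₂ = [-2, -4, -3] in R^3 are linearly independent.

linearly independent

Place the vectors as rows of a 2×3 matrix and reduce to echelon form.
The reduction yields 2 nonzero rows, so the rank is 2.
Since rank = 2 (the number of vectors), the set is linearly independent.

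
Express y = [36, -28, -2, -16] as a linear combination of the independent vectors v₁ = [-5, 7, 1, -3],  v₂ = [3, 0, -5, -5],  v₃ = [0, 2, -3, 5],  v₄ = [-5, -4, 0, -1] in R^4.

Solve the system with v₁, v₂, v₃, v₄ as columns and y as the right-hand side.
Row-reducing the augmented matrix gives the unique coefficients (c₁, …, c₄) = (-4, 2, -4, -2).

y = -4v₁ + 2v₂ - 4v₃ - 2v₄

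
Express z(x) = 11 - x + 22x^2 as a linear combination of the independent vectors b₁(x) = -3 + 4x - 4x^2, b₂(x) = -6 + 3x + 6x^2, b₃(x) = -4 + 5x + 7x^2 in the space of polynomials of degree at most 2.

z = -3b₁ - 3b₂ + 4b₃

Work in coordinates with respect to the standard basis {1, x, x^2}.
Set up the augmented matrix [b₁ | b₂ | b₃ | z] and row-reduce.
The system has the unique solution (c₁, c₂, c₃) = (-3, -3, 4).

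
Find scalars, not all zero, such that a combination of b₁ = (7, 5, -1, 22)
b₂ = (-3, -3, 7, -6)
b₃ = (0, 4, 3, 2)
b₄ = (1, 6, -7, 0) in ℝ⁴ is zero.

Write the vectors as columns of a matrix and find a nonzero vector in its null space.
A generator of the null space is (1, 3, -2, 2).

b₁ + 3b₂ - 2b₃ + 2b₄ = 0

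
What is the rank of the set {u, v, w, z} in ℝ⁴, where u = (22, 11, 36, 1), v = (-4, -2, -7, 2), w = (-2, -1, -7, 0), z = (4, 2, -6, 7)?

Apply Gaussian elimination to the matrix whose rows are u, v, w, z.
Exactly 3 pivots survive; hence the rank is 3.

3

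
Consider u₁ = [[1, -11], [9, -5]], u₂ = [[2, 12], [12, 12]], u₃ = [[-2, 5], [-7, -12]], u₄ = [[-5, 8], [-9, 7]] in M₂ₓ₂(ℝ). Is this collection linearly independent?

linearly independent

Write each element as a coordinate vector in ℝ⁴ using {E₁₁, E₁₂, E₂₁, E₂₂}.
Row-reduce the matrix whose columns are u₁, u₂, u₃, u₄.
The reduction yields 4 nonzero rows, so the rank is 4.
Since rank = 4 (the number of vectors), the set is linearly independent.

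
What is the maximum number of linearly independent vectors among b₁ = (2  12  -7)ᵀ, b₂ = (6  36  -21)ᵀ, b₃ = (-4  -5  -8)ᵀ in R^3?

Row-reduce the 3×3 matrix with these as rows.
The echelon form has 2 nonzero rows, so the rank is 2.

2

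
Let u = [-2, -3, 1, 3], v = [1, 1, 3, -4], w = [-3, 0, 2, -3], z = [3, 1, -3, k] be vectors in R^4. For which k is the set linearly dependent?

Dependence holds iff the 4×4 matrix [u v w z] is singular.
The determinant works out to 32*k - 76.
This vanishes exactly when k = 19/8.

k = 19/8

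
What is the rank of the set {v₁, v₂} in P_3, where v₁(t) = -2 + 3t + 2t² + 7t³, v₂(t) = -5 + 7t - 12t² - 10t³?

2

Use coordinates relative to {1, t, …, t³}.
Row-reduce the 2×4 matrix with these as rows.
The echelon form has 2 nonzero rows, so the rank is 2.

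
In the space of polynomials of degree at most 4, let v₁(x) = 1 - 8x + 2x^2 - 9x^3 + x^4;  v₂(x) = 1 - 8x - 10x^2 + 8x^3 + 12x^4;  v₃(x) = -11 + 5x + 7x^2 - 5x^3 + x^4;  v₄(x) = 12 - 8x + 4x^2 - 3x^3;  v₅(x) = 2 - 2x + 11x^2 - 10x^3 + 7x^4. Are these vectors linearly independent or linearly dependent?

linearly independent

Take coordinates with respect to the standard basis {1, x, …, x^4}.
The matrix [v₁|v₂|v₃|v₄|v₅] has determinant -100885.
A nonzero determinant means the columns are linearly independent.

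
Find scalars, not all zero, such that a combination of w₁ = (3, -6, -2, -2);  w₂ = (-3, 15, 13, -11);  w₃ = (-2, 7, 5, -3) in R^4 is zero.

w₁ - w₂ + 3w₃ = 0

Set up α₁w₁ + … + α₃w₃ = 0 and solve the homogeneous system.
The free variable yields coefficients (1, -1, 3) (any nonzero multiple also works).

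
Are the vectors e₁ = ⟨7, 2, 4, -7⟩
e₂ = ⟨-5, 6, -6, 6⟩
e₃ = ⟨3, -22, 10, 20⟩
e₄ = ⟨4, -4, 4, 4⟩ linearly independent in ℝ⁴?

linearly dependent

The matrix [e₁|e₂|e₃|e₄] has determinant 0.
A zero determinant means the columns are linearly dependent.
Indeed 2e₁ + e₂ + e₃ - 3e₄ = 0.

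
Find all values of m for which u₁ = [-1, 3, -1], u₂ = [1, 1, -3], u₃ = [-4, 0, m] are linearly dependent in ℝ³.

The vectors are dependent exactly when the determinant of the matrix with rows u₁, u₂, u₃ vanishes.
Cofactor expansion gives det = 32 - 4*m.
This vanishes exactly when m = 8.

m = 8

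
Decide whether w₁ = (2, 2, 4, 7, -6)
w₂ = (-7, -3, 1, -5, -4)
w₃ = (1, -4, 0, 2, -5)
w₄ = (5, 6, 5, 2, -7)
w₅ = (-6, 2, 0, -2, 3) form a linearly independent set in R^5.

linearly independent

Row-reduce the matrix whose columns are w₁, w₂, w₃, w₄, w₅.
The reduction yields 5 nonzero rows, so the rank is 5.
Since rank = 5 (the number of vectors), the set is linearly independent.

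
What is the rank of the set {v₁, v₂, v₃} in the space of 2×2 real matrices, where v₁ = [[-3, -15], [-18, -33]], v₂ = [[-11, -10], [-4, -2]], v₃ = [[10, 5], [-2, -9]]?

Pass to coordinate vectors with respect to the basis {E₁₁, E₁₂, E₂₁, E₂₂}.
Form the matrix with v₁, v₂, v₃ as columns and reduce.
Reduction leaves 2 leading entries, giving rank 2.

rank 2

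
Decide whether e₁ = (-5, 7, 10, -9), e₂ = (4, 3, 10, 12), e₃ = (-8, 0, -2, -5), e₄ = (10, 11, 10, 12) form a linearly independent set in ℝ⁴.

linearly independent

Form the 4×4 matrix with these as columns; its determinant is -10356.
A nonzero determinant means the columns are linearly independent.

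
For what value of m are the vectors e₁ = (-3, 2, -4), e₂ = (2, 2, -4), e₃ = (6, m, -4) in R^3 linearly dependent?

m = 2

The set is linearly dependent precisely when det[e₁; e₂; e₃] = 0.
Cofactor expansion gives det = 40 - 20*m.
Setting this to zero gives m = 2.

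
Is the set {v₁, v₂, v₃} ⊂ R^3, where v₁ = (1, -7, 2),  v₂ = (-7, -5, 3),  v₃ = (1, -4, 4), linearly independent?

Place the vectors as rows of a 3×3 matrix and reduce to echelon form.
The reduction yields 3 nonzero rows, so the rank is 3.
Since rank = 3 (the number of vectors), the set is linearly independent.

linearly independent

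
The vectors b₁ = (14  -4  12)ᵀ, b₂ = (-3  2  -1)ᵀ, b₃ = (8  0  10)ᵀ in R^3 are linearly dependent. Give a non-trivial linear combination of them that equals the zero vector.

b₁ + 2b₂ - b₃ = 0

Solve the homogeneous system with b₁, b₂, b₃ as columns by row-reducing the coefficient matrix.
A generator of the null space is (1, 2, -1).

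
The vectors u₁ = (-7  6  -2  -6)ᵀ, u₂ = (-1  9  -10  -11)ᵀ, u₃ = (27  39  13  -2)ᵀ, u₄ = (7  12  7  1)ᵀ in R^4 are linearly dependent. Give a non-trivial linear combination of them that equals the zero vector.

u₁ - u₂ + u₃ - 3u₄ = 0

Write the vectors as columns of a matrix and find a nonzero vector in its null space.
The free variable yields coefficients (1, -1, 1, -3) (any nonzero multiple also works).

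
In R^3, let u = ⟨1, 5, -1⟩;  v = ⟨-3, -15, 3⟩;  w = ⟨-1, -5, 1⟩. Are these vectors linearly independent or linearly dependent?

linearly dependent

The matrix [u|v|w] has determinant 0.
A zero determinant means the columns are linearly dependent.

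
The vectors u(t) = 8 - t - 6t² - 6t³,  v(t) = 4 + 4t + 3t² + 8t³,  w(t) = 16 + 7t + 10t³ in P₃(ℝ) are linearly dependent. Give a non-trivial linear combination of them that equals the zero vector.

u + 2v - w = 0

Take coordinates with respect to {1, t, …, t³}.
Solve the homogeneous system with u, v, w as columns by row-reducing the coefficient matrix.
A generator of the null space is (1, 2, -1).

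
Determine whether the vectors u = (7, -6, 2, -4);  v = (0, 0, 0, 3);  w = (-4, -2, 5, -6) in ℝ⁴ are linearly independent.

Place the vectors as rows of a 3×4 matrix and reduce to echelon form.
The reduction yields 3 nonzero rows, so the rank is 3.
Since rank = 3 (the number of vectors), the set is linearly independent.

linearly independent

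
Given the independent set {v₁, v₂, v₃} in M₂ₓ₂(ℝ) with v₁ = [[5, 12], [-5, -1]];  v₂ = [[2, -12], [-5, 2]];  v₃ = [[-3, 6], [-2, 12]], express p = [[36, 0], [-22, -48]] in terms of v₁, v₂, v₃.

p = 4v₁ + 2v₂ - 4v₃

Work in coordinates with respect to the standard basis {E₁₁, E₁₂, E₂₁, E₂₂}.
Set up the augmented matrix [v₁ | v₂ | v₃ | p] and row-reduce.
Row-reducing the augmented matrix gives the unique coefficients (a₁, a₂, a₃) = (4, 2, -4).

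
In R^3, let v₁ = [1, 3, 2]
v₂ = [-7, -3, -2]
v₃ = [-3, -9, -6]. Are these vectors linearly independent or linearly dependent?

The matrix [v₁|v₂|v₃] has determinant 0.
A zero determinant means the columns are linearly dependent.
Indeed 3v₁ + v₃ = 0.

linearly dependent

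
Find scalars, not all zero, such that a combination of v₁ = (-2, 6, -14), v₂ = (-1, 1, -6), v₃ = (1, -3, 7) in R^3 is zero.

v₁ + 2v₃ = 0

Row-reduce the matrix with v₁, v₂, v₃ as columns; the null space gives the coefficients.
One solution (up to scaling) is (1, 0, 2).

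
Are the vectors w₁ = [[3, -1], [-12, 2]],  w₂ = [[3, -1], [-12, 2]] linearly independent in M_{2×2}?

linearly dependent

Write each element as a coordinate vector in ℝ⁴ using {E₁₁, E₁₂, E₂₁, E₂₂}.
Place the vectors as rows of a 2×4 matrix and reduce to echelon form.
The reduction yields 1 nonzero row, so the rank is 1.
Since rank 1 < 2, the set is linearly dependent.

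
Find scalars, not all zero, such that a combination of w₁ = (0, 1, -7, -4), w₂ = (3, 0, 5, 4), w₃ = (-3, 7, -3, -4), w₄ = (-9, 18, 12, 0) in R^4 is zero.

3w₁ - 3w₃ + w₄ = 0

Solve the homogeneous system with w₁, w₂, w₃, w₄ as columns by row-reducing the coefficient matrix.
One solution (up to scaling) is (3, 0, -3, 1).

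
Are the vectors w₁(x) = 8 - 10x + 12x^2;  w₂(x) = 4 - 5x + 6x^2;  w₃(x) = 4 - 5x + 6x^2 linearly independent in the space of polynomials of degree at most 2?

linearly dependent

Write each element as a coordinate vector in ℝ³ using {1, x, x^2}.
Form the 3×3 matrix with these as columns; its determinant is 0.
A zero determinant means the columns are linearly dependent.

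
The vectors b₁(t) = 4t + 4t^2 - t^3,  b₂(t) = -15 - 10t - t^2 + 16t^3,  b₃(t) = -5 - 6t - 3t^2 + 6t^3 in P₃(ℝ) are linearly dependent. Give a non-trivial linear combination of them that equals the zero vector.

2b₁ - b₂ + 3b₃ = 0

Write each element as a vector in ℝ⁴ using {1, t, …, t^3}.
Row-reduce the matrix with b₁, b₂, b₃ as columns; the null space gives the coefficients.
One solution (up to scaling) is (2, -1, 3).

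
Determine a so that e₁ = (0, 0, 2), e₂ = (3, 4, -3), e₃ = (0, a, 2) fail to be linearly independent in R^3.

a = 0

Place the vectors as rows of a 3×3 matrix; dependence ⇔ determinant zero.
Cofactor expansion gives det = 6*a.
Setting this to zero gives a = 0.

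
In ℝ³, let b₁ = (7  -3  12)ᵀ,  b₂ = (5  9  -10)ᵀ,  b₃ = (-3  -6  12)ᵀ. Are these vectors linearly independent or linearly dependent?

Row-reduce the matrix whose columns are b₁, b₂, b₃.
The reduction yields 3 nonzero rows, so the rank is 3.
Since rank = 3 (the number of vectors), the set is linearly independent.

linearly independent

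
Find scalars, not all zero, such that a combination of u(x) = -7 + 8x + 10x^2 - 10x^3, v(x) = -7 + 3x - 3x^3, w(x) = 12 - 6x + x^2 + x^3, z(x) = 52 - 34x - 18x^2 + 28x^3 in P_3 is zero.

Write each element as a vector in ℝ⁴ using {1, x, …, x^3}.
Solve the homogeneous system with u, v, w, z as columns by row-reducing the coefficient matrix.
One solution (up to scaling) is (2, 2, -2, 1).

2u + 2v - 2w + z = 0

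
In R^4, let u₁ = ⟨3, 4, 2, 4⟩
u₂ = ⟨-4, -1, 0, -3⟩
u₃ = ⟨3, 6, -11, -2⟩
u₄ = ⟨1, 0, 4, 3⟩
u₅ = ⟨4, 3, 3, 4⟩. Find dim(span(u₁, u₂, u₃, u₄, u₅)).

Apply Gaussian elimination to the matrix whose rows are u₁, u₂, u₃, u₄, u₅.
Exactly 4 pivots survive; hence the rank is 4.
(With 5 elements in a 4-dimensional space the rank is at most 4.)

dim = 4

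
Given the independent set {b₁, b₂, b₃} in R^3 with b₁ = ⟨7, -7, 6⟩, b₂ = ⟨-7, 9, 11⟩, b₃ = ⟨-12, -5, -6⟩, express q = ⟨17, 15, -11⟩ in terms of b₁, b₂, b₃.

q = -2b₁ - b₂ - 2b₃

Solve the system with b₁, b₂, b₃ as columns and q as the right-hand side.
Row-reducing the augmented matrix gives the unique coefficients (c₁, c₂, c₃) = (-2, -1, -2).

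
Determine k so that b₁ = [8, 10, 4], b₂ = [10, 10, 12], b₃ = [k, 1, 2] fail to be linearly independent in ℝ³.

Dependence holds iff the 3×3 matrix [b₁ b₂ b₃] is singular.
Cofactor expansion gives det = 80*k - 96.
Setting this to zero gives k = 6/5.

k = 6/5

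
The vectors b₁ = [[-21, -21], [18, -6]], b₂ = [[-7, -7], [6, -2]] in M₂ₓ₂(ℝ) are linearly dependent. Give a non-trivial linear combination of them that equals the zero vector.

Pass to coordinate vectors relative to the basis {E₁₁, E₁₂, E₂₁, E₂₂}.
Solve the homogeneous system with b₁, b₂ as columns by row-reducing the coefficient matrix.
The free variable yields coefficients (1, -3) (any nonzero multiple also works).

b₁ - 3b₂ = 0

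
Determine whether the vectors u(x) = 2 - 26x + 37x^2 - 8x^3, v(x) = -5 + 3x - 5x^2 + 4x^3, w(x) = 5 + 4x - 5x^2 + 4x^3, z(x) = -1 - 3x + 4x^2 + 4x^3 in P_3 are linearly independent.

Write each element as a coordinate vector in ℝ⁴ using {1, x, …, x^3}.
The matrix [u|v|w|z] has determinant 0.
A zero determinant means the columns are linearly dependent.

linearly dependent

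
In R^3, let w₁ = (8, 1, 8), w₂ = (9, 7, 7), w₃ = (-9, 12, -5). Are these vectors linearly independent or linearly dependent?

The matrix [w₁|w₂|w₃] has determinant 398.
A nonzero determinant means the columns are linearly independent.

linearly independent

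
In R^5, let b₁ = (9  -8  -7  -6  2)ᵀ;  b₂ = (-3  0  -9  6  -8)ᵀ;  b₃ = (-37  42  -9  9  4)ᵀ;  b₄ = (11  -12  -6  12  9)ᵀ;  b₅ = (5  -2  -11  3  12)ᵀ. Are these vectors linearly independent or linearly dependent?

linearly dependent

Row-reduce the matrix whose columns are b₁, b₂, b₃, b₄, b₅.
The reduction yields 4 nonzero rows, so the rank is 4.
Since rank 4 < 5, the set is linearly dependent.
Indeed 3b₁ - b₂ + b₃ + 2b₄ - 3b₅ = 0.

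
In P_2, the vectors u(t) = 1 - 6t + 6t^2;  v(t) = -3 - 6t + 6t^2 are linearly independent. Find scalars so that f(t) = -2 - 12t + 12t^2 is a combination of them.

f = u + v

Work in coordinates with respect to the standard basis {1, t, t^2}.
Write f = α₁u + α₂v and equate components.
The system has the unique solution (α₁, α₂) = (1, 1).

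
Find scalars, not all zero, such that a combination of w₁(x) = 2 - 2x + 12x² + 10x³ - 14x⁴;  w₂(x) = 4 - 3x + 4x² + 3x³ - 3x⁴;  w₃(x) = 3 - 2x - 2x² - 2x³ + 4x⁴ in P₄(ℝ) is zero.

Pass to coordinate vectors relative to the basis {1, x, …, x⁴}.
Write the vectors as columns of a matrix and find a nonzero vector in its null space.
One solution (up to scaling) is (1, -2, 2).

w₁ - 2w₂ + 2w₃ = 0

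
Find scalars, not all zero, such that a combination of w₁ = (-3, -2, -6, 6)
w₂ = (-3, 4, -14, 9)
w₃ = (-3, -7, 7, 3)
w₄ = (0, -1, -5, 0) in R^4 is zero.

2w₁ - w₂ - w₃ - w₄ = 0

Set up α₁w₁ + … + α₄w₄ = 0 and solve the homogeneous system.
One solution (up to scaling) is (2, -1, -1, -1).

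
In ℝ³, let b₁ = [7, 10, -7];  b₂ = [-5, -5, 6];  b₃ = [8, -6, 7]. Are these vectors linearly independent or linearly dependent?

linearly independent

Row-reduce the matrix whose columns are b₁, b₂, b₃.
The reduction yields 3 nonzero rows, so the rank is 3.
Since rank = 3 (the number of vectors), the set is linearly independent.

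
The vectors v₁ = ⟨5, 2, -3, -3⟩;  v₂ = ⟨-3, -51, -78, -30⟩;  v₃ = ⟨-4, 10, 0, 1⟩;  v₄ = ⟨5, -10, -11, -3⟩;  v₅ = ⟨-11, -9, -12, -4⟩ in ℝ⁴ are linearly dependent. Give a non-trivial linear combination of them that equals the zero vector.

3v₁ - v₂ + 3v₄ + 3v₅ = 0

Set up α₁v₁ + … + α₅v₅ = 0 and solve the homogeneous system.
The free variable yields coefficients (3, -1, 0, 3, 3) (any nonzero multiple also works).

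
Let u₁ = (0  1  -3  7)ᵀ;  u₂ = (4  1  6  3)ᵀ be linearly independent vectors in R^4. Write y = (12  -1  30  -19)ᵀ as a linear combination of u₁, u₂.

Write y = a₁u₁ + a₂u₂ and equate components.
The system has the unique solution (a₁, a₂) = (-4, 3).

y = -4u₁ + 3u₂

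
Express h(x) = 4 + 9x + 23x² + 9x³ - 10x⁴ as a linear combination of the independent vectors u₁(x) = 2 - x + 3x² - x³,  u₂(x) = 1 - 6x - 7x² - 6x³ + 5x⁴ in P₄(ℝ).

h = 3u₁ - 2u₂

Work in coordinates with respect to the standard basis {1, x, …, x⁴}.
Set up the augmented matrix [u₁ | u₂ | h] and row-reduce.
The system has the unique solution (α₁, α₂) = (3, -2).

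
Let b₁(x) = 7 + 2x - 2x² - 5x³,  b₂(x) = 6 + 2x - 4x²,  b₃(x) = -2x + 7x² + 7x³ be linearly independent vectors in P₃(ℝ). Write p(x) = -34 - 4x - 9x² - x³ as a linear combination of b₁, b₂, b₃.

Take coordinate vectors relative to {1, x, …, x³}.
Since b₁, b₂, b₃ are independent, the coefficients expressing p are uniquely determined by a linear system.
Row-reducing the augmented matrix gives the unique coefficients (a₁, a₂, a₃) = (-4, -1, -3).

p = -4b₁ - b₂ - 3b₃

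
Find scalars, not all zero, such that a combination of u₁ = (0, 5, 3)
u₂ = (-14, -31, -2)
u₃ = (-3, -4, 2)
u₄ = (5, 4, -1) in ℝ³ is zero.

Solve the homogeneous system with u₁, u₂, u₃, u₄ as columns by row-reducing the coefficient matrix.
A generator of the null space is (3, 1, -3, 1).

3u₁ + u₂ - 3u₃ + u₄ = 0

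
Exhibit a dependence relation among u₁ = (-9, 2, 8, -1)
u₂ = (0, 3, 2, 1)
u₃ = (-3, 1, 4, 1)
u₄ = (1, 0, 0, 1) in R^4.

Solve the homogeneous system with u₁, u₂, u₃, u₄ as columns by row-reducing the coefficient matrix.
The free variable yields coefficients (1, 0, -2, 3) (any nonzero multiple also works).

u₁ - 2u₃ + 3u₄ = 0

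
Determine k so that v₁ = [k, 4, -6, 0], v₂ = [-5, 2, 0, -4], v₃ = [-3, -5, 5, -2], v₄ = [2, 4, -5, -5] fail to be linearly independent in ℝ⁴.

k = 55/9

The vectors are dependent exactly when the determinant of the matrix with rows v₁, v₂, v₃, v₄ vanishes.
The determinant works out to 550 - 90*k.
This vanishes exactly when k = 55/9.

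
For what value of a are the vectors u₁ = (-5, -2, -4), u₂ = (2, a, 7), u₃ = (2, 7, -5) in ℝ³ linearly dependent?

Dependence holds iff the 3×3 matrix [u₁ u₂ u₃] is singular.
Cofactor expansion gives det = 33*a + 141.
Solving 33*a + 141 = 0 yields a = -47/11.

a = -47/11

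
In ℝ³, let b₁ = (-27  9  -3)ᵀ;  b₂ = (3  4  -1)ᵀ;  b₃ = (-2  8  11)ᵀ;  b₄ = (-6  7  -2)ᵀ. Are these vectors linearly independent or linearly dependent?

There are 4 vectors in a 3-dimensional space, so they cannot be linearly independent.

linearly dependent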